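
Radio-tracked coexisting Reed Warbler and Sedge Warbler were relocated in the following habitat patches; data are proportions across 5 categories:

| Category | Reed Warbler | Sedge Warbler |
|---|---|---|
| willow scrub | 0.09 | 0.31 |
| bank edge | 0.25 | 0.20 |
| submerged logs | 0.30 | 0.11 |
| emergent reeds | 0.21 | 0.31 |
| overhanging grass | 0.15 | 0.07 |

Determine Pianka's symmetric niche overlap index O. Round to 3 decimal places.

Σ p₁ᵢp₂ᵢ = 0.0279 + 0.0500 + 0.0330 + 0.0651 + 0.0105 = 0.1865
Σp_1ᵢ² = 0.09² + 0.25² + 0.30² + 0.21² + 0.15² = 0.0081 + 0.0625 + 0.0900 + 0.0441 + 0.0225 = 0.2272
Σp_2ᵢ² = 0.31² + 0.20² + 0.11² + 0.31² + 0.07² = 0.0961 + 0.0400 + 0.0121 + 0.0961 + 0.0049 = 0.2492
O = 0.1865 / √(0.2272 × 0.2492) = 0.1865 / 0.237946 = 0.78379

0.784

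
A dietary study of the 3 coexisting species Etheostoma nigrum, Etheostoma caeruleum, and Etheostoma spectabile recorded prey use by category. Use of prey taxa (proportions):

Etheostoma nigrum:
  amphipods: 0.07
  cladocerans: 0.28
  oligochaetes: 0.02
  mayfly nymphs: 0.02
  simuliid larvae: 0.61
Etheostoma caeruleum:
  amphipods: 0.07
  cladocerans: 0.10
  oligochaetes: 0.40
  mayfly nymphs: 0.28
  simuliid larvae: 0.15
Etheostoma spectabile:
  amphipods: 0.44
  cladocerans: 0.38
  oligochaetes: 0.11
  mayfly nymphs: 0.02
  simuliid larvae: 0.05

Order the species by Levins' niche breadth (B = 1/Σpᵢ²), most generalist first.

Etheostoma caeruleum > Etheostoma spectabile > Etheostoma nigrum

Σp_nigrᵢ² = 0.07² + 0.28² + 0.02² + 0.02² + 0.61² = 0.0049 + 0.0784 + 0.0004 + 0.0004 + 0.3721 = 0.4562
B_nigr = 1 / 0.4562 = 2.1920
Σp_caerᵢ² = 0.07² + 0.10² + 0.40² + 0.28² + 0.15² = 0.0049 + 0.0100 + 0.1600 + 0.0784 + 0.0225 = 0.2758
B_caer = 1 / 0.2758 = 3.6258
Σp_specᵢ² = 0.44² + 0.38² + 0.11² + 0.02² + 0.05² = 0.1936 + 0.1444 + 0.0121 + 0.0004 + 0.0025 = 0.3530
B_spec = 1 / 0.3530 = 2.8329
Ranking by B (broadest → narrowest): Etheostoma caeruleum (3.63) > Etheostoma spectabile (2.83) > Etheostoma nigrum (2.19)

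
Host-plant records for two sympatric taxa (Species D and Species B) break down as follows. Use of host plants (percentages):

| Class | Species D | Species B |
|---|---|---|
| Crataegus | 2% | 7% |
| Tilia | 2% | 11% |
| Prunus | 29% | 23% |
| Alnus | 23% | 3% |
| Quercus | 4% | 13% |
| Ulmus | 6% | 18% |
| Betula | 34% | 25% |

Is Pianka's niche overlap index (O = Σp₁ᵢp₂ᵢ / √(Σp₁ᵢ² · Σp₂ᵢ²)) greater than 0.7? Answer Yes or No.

Yes

Convert percentages to proportions (divide by 100).
Σ p₁ᵢp₂ᵢ = 0.0014 + 0.0022 + 0.0667 + 0.0069 + 0.0052 + 0.0108 + 0.0850 = 0.1782
Σp_1ᵢ² = 0.02² + 0.02² + 0.29² + 0.23² + 0.04² + 0.06² + 0.34² = 0.0004 + 0.0004 + 0.0841 + 0.0529 + 0.0016 + 0.0036 + 0.1156 = 0.2586
Σp_2ᵢ² = 0.07² + 0.11² + 0.23² + 0.03² + 0.13² + 0.18² + 0.25² = 0.0049 + 0.0121 + 0.0529 + 0.0009 + 0.0169 + 0.0324 + 0.0625 = 0.1826
O = 0.1782 / √(0.2586 × 0.1826) = 0.1782 / 0.21730 = 0.8201
O = 0.8201 > 0.7 → Yes.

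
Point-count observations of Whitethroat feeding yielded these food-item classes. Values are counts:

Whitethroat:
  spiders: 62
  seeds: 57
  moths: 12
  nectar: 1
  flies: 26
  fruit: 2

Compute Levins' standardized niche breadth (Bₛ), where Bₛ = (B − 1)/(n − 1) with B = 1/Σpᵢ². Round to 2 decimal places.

Proportions for Whitethroat (n=160): 62/160=0.3875, 57/160=0.3563, 12/160=0.0750, 1/160=0.0063, 26/160=0.1625, 2/160=0.0125
Σpᵢ² = 0.3875² + 0.3563² + 0.0750² + 0.0063² + 0.1625² + 0.0125² = 0.150156 + 0.126950 + 0.005625 + 0.000040 + 0.026406 + 0.000156 = 0.309333
B = 1 / 0.309333 = 3.2328
Bₛ = (B − 1)/(n − 1) = (3.2328 − 1)/(6 − 1) = 2.2328/5 = 0.4466

0.45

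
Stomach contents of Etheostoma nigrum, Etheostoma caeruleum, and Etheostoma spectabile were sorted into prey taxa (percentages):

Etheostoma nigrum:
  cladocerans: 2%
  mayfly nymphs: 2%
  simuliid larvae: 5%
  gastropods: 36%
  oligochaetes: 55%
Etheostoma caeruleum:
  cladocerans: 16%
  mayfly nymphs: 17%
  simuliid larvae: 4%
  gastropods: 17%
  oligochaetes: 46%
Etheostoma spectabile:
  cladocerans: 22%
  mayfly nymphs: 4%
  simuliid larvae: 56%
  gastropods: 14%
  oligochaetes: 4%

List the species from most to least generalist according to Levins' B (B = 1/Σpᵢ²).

Convert percentages to proportions (divide by 100).
Σp_nigrᵢ² = 0.02² + 0.02² + 0.05² + 0.36² + 0.55² = 0.0004 + 0.0004 + 0.0025 + 0.1296 + 0.3025 = 0.4354
B_nigr = 1 / 0.4354 = 2.2967
Σp_caerᵢ² = 0.16² + 0.17² + 0.04² + 0.17² + 0.46² = 0.0256 + 0.0289 + 0.0016 + 0.0289 + 0.2116 = 0.2966
B_caer = 1 / 0.2966 = 3.3715
Σp_specᵢ² = 0.22² + 0.04² + 0.56² + 0.14² + 0.04² = 0.0484 + 0.0016 + 0.3136 + 0.0196 + 0.0016 = 0.3848
B_spec = 1 / 0.3848 = 2.5988
Ranking by B (broadest → narrowest): Etheostoma caeruleum (3.37) > Etheostoma spectabile (2.60) > Etheostoma nigrum (2.30)

Etheostoma caeruleum > Etheostoma spectabile > Etheostoma nigrum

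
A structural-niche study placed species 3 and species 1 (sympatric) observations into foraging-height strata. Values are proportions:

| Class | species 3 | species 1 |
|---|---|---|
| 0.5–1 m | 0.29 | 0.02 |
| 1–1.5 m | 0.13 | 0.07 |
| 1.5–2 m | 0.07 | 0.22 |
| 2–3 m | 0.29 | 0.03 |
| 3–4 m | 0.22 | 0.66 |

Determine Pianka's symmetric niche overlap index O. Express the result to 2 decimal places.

Σ p₁ᵢp₂ᵢ = 0.0058 + 0.0091 + 0.0154 + 0.0087 + 0.1452 = 0.1842
Σp_1ᵢ² = 0.29² + 0.13² + 0.07² + 0.29² + 0.22² = 0.0841 + 0.0169 + 0.0049 + 0.0841 + 0.0484 = 0.2384
Σp_2ᵢ² = 0.02² + 0.07² + 0.22² + 0.03² + 0.66² = 0.0004 + 0.0049 + 0.0484 + 0.0009 + 0.4356 = 0.4902
O = 0.1842 / √(0.2384 × 0.4902) = 0.1842 / 0.34185 = 0.5388

0.54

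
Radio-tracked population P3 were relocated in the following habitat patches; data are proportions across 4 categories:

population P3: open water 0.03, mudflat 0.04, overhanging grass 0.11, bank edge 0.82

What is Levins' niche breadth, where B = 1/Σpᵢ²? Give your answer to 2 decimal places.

1.46

Σpᵢ² = 0.03² + 0.04² + 0.11² + 0.82² = 0.0009 + 0.0016 + 0.0121 + 0.6724 = 0.6870
B = 1 / 0.6870 = 1.4556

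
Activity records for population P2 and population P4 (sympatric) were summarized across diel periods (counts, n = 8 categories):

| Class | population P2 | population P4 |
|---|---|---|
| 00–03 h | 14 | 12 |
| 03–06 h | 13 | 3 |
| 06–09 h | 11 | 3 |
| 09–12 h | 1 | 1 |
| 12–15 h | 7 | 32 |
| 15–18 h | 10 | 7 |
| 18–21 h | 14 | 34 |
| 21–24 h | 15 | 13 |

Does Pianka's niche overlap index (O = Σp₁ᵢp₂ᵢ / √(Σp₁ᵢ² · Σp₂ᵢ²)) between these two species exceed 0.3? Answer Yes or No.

Proportions for population P2 (n=85): 14/85=0.1647, 13/85=0.1529, 11/85=0.1294, 1/85=0.0118, 7/85=0.0824, 10/85=0.1176, 14/85=0.1647, 15/85=0.1765
Proportions for population P4 (n=105): 12/105=0.1143, 3/105=0.0286, 3/105=0.0286, 1/105=0.0095, 32/105=0.3048, 7/105=0.0667, 34/105=0.3238, 13/105=0.1238
Σ p₁ᵢp₂ᵢ = 0.018825 + 0.004373 + 0.003701 + 0.000112 + 0.025116 + 0.007844 + 0.053330 + 0.021851 = 0.135152
Σp_1ᵢ² = 0.1647² + 0.1529² + 0.1294² + 0.0118² + 0.0824² + 0.1176² + 0.1647² + 0.1765² = 0.027126 + 0.023378 + 0.016744 + 0.000139 + 0.006790 + 0.013830 + 0.027126 + 0.031152 = 0.146285
Σp_2ᵢ² = 0.1143² + 0.0286² + 0.0286² + 0.0095² + 0.3048² + 0.0667² + 0.3238² + 0.1238² = 0.013064 + 0.000818 + 0.000818 + 0.000090 + 0.092903 + 0.004449 + 0.104846 + 0.015326 = 0.232314
O = 0.135152 / √(0.146285 × 0.232314) = 0.135152 / 0.1843476 = 0.7331
O = 0.7331 > 0.3 → Yes.

Yes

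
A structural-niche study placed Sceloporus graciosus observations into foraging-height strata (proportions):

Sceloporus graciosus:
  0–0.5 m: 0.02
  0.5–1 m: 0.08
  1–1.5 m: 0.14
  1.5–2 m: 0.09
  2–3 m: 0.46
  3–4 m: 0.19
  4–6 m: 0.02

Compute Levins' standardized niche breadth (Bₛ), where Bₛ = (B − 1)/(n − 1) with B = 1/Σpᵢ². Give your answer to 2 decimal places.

0.42

Σpᵢ² = 0.02² + 0.08² + 0.14² + 0.09² + 0.46² + 0.19² + 0.02² = 0.0004 + 0.0064 + 0.0196 + 0.0081 + 0.2116 + 0.0361 + 0.0004 = 0.2826
B = 1 / 0.2826 = 3.5386
Bₛ = (B − 1)/(n − 1) = (3.5386 − 1)/(7 − 1) = 2.5386/6 = 0.4231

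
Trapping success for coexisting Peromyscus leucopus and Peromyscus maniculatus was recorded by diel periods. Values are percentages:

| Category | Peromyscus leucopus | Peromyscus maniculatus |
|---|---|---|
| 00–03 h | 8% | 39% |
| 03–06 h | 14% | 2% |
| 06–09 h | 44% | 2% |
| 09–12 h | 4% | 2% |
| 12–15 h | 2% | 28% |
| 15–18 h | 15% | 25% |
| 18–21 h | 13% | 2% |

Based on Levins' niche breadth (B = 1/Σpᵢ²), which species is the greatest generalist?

Peromyscus leucopus

Convert percentages to proportions (divide by 100).
Σp_leucᵢ² = 0.08² + 0.14² + 0.44² + 0.04² + 0.02² + 0.15² + 0.13² = 0.0064 + 0.0196 + 0.1936 + 0.0016 + 0.0004 + 0.0225 + 0.0169 = 0.2610
B_leuc = 1 / 0.2610 = 3.8314
Σp_maniᵢ² = 0.39² + 0.02² + 0.02² + 0.02² + 0.28² + 0.25² + 0.02² = 0.1521 + 0.0004 + 0.0004 + 0.0004 + 0.0784 + 0.0625 + 0.0004 = 0.2946
B_mani = 1 / 0.2946 = 3.3944
Highest B → broadest niche (most generalist): Peromyscus leucopus (B = 3.83).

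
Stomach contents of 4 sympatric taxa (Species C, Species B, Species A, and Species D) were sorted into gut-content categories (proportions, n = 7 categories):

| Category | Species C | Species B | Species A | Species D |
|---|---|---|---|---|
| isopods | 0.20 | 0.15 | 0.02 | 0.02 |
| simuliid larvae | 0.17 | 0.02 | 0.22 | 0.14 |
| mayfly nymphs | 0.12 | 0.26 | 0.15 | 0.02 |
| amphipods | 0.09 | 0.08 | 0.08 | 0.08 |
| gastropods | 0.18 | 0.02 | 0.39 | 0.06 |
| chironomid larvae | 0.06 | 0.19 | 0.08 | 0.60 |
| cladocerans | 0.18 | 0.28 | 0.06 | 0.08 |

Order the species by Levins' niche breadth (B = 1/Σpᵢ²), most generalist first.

Σp_Cᵢ² = 0.20² + 0.17² + 0.12² + 0.09² + 0.18² + 0.06² + 0.18² = 0.0400 + 0.0289 + 0.0144 + 0.0081 + 0.0324 + 0.0036 + 0.0324 = 0.1598
B_C = 1 / 0.1598 = 6.2578
Σp_Bᵢ² = 0.15² + 0.02² + 0.26² + 0.08² + 0.02² + 0.19² + 0.28² = 0.0225 + 0.0004 + 0.0676 + 0.0064 + 0.0004 + 0.0361 + 0.0784 = 0.2118
B_B = 1 / 0.2118 = 4.7214
Σp_Aᵢ² = 0.02² + 0.22² + 0.15² + 0.08² + 0.39² + 0.08² + 0.06² = 0.0004 + 0.0484 + 0.0225 + 0.0064 + 0.1521 + 0.0064 + 0.0036 = 0.2398
B_A = 1 / 0.2398 = 4.1701
Σp_Dᵢ² = 0.02² + 0.14² + 0.02² + 0.08² + 0.06² + 0.60² + 0.08² = 0.0004 + 0.0196 + 0.0004 + 0.0064 + 0.0036 + 0.3600 + 0.0064 = 0.3968
B_D = 1 / 0.3968 = 2.5202
Ranking by B (broadest → narrowest): Species C (6.26) > Species B (4.72) > Species A (4.17) > Species D (2.52)

Species C > Species B > Species A > Species D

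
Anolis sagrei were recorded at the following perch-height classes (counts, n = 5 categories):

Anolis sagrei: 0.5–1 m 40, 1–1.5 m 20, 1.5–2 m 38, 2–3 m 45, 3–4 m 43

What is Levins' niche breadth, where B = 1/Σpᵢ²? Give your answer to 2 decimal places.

4.73

Proportions for Anolis sagrei (n=186): 40/186=0.2151, 20/186=0.1075, 38/186=0.2043, 45/186=0.2419, 43/186=0.2312
Σpᵢ² = 0.2151² + 0.1075² + 0.2043² + 0.2419² + 0.2312² = 0.046268 + 0.011556 + 0.041738 + 0.058516 + 0.053453 = 0.211531
B = 1 / 0.211531 = 4.7274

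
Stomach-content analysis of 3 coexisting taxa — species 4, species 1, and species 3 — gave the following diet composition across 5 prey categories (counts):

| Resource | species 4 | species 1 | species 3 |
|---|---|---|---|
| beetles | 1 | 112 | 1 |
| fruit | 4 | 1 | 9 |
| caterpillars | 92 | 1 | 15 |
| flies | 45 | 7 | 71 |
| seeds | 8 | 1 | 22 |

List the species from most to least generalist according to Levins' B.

species 3 > species 4 > species 1

Proportions for species 4 (n=150): 1/150=0.0067, 4/150=0.0267, 92/150=0.6133, 45/150=0.3000, 8/150=0.0533
Proportions for species 1 (n=122): 112/122=0.9180, 1/122=0.0082, 1/122=0.0082, 7/122=0.0574, 1/122=0.0082
Proportions for species 3 (n=118): 1/118=0.0085, 9/118=0.0763, 15/118=0.1271, 71/118=0.6017, 22/118=0.1864
Σp_4ᵢ² = 0.0067² + 0.0267² + 0.6133² + 0.3000² + 0.0533² = 0.000045 + 0.000713 + 0.376137 + 0.090000 + 0.002841 = 0.469736
B_4 = 1 / 0.469736 = 2.1289
Σp_1ᵢ² = 0.9180² + 0.0082² + 0.0082² + 0.0574² + 0.0082² = 0.842724 + 0.000067 + 0.000067 + 0.003295 + 0.000067 = 0.846220
B_1 = 1 / 0.846220 = 1.1817
Σp_3ᵢ² = 0.0085² + 0.0763² + 0.1271² + 0.6017² + 0.1864² = 0.000072 + 0.005822 + 0.016154 + 0.362043 + 0.034745 = 0.418836
B_3 = 1 / 0.418836 = 2.3876
Ranking by B (broadest → narrowest): species 3 (2.39) > species 4 (2.13) > species 1 (1.18)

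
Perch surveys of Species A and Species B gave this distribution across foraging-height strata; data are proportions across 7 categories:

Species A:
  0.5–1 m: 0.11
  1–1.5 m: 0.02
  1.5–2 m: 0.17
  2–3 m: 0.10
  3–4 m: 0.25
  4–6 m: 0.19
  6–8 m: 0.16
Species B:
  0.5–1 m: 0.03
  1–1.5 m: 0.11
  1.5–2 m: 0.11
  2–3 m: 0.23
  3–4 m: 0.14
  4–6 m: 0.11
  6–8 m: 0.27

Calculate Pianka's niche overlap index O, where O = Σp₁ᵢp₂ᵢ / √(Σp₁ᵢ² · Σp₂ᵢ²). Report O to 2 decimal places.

Σ p₁ᵢp₂ᵢ = 0.0033 + 0.0022 + 0.0187 + 0.0230 + 0.0350 + 0.0209 + 0.0432 = 0.1463
Σp_1ᵢ² = 0.11² + 0.02² + 0.17² + 0.10² + 0.25² + 0.19² + 0.16² = 0.0121 + 0.0004 + 0.0289 + 0.0100 + 0.0625 + 0.0361 + 0.0256 = 0.1756
Σp_2ᵢ² = 0.03² + 0.11² + 0.11² + 0.23² + 0.14² + 0.11² + 0.27² = 0.0009 + 0.0121 + 0.0121 + 0.0529 + 0.0196 + 0.0121 + 0.0729 = 0.1826
O = 0.1463 / √(0.1756 × 0.1826) = 0.1463 / 0.17907 = 0.8170

0.82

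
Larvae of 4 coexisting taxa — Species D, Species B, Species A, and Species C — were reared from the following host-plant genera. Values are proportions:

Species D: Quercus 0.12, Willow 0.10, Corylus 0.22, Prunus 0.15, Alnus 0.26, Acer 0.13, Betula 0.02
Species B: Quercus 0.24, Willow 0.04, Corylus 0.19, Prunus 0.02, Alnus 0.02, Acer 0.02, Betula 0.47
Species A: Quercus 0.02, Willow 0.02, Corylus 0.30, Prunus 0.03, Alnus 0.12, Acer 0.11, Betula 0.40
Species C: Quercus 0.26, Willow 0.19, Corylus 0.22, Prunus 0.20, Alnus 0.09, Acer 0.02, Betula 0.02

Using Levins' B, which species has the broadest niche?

Σp_Dᵢ² = 0.12² + 0.10² + 0.22² + 0.15² + 0.26² + 0.13² + 0.02² = 0.0144 + 0.0100 + 0.0484 + 0.0225 + 0.0676 + 0.0169 + 0.0004 = 0.1802
B_D = 1 / 0.1802 = 5.5494
Σp_Bᵢ² = 0.24² + 0.04² + 0.19² + 0.02² + 0.02² + 0.02² + 0.47² = 0.0576 + 0.0016 + 0.0361 + 0.0004 + 0.0004 + 0.0004 + 0.2209 = 0.3174
B_B = 1 / 0.3174 = 3.1506
Σp_Aᵢ² = 0.02² + 0.02² + 0.30² + 0.03² + 0.12² + 0.11² + 0.40² = 0.0004 + 0.0004 + 0.0900 + 0.0009 + 0.0144 + 0.0121 + 0.1600 = 0.2782
B_A = 1 / 0.2782 = 3.5945
Σp_Cᵢ² = 0.26² + 0.19² + 0.22² + 0.20² + 0.09² + 0.02² + 0.02² = 0.0676 + 0.0361 + 0.0484 + 0.0400 + 0.0081 + 0.0004 + 0.0004 = 0.2010
B_C = 1 / 0.2010 = 4.9751
Highest B → broadest niche (most generalist): Species D (B = 5.55).

Species D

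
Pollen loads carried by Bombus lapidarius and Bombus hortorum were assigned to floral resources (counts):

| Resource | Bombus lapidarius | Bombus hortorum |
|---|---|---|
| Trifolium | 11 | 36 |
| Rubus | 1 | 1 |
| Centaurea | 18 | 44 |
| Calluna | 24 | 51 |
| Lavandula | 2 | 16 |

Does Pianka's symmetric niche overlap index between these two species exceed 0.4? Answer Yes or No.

Proportions for Bombus lapidarius (n=56): 11/56=0.1964, 1/56=0.0179, 18/56=0.3214, 24/56=0.4286, 2/56=0.0357
Proportions for Bombus hortorum (n=148): 36/148=0.2432, 1/148=0.0068, 44/148=0.2973, 51/148=0.3446, 16/148=0.1081
Σ p₁ᵢp₂ᵢ = 0.047764 + 0.000122 + 0.095552 + 0.147696 + 0.003859 = 0.294993
Σp_1ᵢ² = 0.1964² + 0.0179² + 0.3214² + 0.4286² + 0.0357² = 0.038573 + 0.000320 + 0.103298 + 0.183698 + 0.001274 = 0.327163
Σp_2ᵢ² = 0.2432² + 0.0068² + 0.2973² + 0.3446² + 0.1081² = 0.059146 + 0.000046 + 0.088387 + 0.118749 + 0.011686 = 0.278014
O = 0.294993 / √(0.327163 × 0.278014) = 0.294993 / 0.3015889 = 0.9781
O = 0.9781 > 0.4 → Yes.

Yes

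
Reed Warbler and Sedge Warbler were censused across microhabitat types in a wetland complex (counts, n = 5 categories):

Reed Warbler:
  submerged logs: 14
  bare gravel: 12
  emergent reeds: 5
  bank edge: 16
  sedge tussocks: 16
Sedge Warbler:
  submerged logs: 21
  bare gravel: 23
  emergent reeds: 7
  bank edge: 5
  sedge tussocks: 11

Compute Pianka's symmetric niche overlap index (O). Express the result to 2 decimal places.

0.85

Proportions for Reed Warbler (n=63): 14/63=0.2222, 12/63=0.1905, 5/63=0.0794, 16/63=0.2540, 16/63=0.2540
Proportions for Sedge Warbler (n=67): 21/67=0.3134, 23/67=0.3433, 7/67=0.1045, 5/67=0.0746, 11/67=0.1642
Σ p₁ᵢp₂ᵢ = 0.069637 + 0.065399 + 0.008297 + 0.018948 + 0.041707 = 0.203988
Σp_1ᵢ² = 0.2222² + 0.1905² + 0.0794² + 0.2540² + 0.2540² = 0.049373 + 0.036290 + 0.006304 + 0.064516 + 0.064516 = 0.220999
Σp_2ᵢ² = 0.3134² + 0.3433² + 0.1045² + 0.0746² + 0.1642² = 0.098220 + 0.117855 + 0.010920 + 0.005565 + 0.026962 = 0.259522
O = 0.203988 / √(0.220999 × 0.259522) = 0.203988 / 0.2394872 = 0.8518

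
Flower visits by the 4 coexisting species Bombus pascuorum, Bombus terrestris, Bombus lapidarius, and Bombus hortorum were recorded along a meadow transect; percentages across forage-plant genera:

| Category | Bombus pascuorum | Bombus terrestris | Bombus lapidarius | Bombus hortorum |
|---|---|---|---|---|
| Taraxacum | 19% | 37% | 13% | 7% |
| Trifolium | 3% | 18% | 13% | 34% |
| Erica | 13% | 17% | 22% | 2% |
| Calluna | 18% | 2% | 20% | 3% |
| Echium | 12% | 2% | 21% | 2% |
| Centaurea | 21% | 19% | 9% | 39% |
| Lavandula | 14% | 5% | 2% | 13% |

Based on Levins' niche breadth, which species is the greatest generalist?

Convert percentages to proportions (divide by 100).
Σp_pascᵢ² = 0.19² + 0.03² + 0.13² + 0.18² + 0.12² + 0.21² + 0.14² = 0.0361 + 0.0009 + 0.0169 + 0.0324 + 0.0144 + 0.0441 + 0.0196 = 0.1644
B_pasc = 1 / 0.1644 = 6.0827
Σp_terrᵢ² = 0.37² + 0.18² + 0.17² + 0.02² + 0.02² + 0.19² + 0.05² = 0.1369 + 0.0324 + 0.0289 + 0.0004 + 0.0004 + 0.0361 + 0.0025 = 0.2376
B_terr = 1 / 0.2376 = 4.2088
Σp_lapiᵢ² = 0.13² + 0.13² + 0.22² + 0.20² + 0.21² + 0.09² + 0.02² = 0.0169 + 0.0169 + 0.0484 + 0.0400 + 0.0441 + 0.0081 + 0.0004 = 0.1748
B_lapi = 1 / 0.1748 = 5.7208
Σp_hortᵢ² = 0.07² + 0.34² + 0.02² + 0.03² + 0.02² + 0.39² + 0.13² = 0.0049 + 0.1156 + 0.0004 + 0.0009 + 0.0004 + 0.1521 + 0.0169 = 0.2912
B_hort = 1 / 0.2912 = 3.4341
Highest B → broadest niche (most generalist): Bombus pascuorum (B = 6.08).

Bombus pascuorum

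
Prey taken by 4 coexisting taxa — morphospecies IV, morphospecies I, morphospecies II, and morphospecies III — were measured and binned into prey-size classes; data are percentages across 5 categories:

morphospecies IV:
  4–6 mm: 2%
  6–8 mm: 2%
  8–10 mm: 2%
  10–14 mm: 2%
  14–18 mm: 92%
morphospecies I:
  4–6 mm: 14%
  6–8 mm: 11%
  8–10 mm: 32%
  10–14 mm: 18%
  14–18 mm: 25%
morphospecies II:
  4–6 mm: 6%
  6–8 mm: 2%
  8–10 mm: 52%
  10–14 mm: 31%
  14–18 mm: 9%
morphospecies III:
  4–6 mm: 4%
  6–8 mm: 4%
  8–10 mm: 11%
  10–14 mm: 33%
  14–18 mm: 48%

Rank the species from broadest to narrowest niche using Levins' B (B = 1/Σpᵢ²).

morphospecies I > morphospecies III > morphospecies II > morphospecies IV

Convert percentages to proportions (divide by 100).
Σp_IVᵢ² = 0.02² + 0.02² + 0.02² + 0.02² + 0.92² = 0.0004 + 0.0004 + 0.0004 + 0.0004 + 0.8464 = 0.8480
B_IV = 1 / 0.8480 = 1.1792
Σp_Iᵢ² = 0.14² + 0.11² + 0.32² + 0.18² + 0.25² = 0.0196 + 0.0121 + 0.1024 + 0.0324 + 0.0625 = 0.2290
B_I = 1 / 0.2290 = 4.3668
Σp_IIᵢ² = 0.06² + 0.02² + 0.52² + 0.31² + 0.09² = 0.0036 + 0.0004 + 0.2704 + 0.0961 + 0.0081 = 0.3786
B_II = 1 / 0.3786 = 2.6413
Σp_IIIᵢ² = 0.04² + 0.04² + 0.11² + 0.33² + 0.48² = 0.0016 + 0.0016 + 0.0121 + 0.1089 + 0.2304 = 0.3546
B_III = 1 / 0.3546 = 2.8201
Ranking by B (broadest → narrowest): morphospecies I (4.37) > morphospecies III (2.82) > morphospecies II (2.64) > morphospecies IV (1.18)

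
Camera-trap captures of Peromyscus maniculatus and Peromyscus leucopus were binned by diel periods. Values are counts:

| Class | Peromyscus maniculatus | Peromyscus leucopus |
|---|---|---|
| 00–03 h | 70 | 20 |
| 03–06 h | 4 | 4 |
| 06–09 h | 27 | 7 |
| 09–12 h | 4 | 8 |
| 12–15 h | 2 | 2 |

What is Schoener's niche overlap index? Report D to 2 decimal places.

Proportions for Peromyscus maniculatus (n=107): 70/107=0.6542, 4/107=0.0374, 27/107=0.2523, 4/107=0.0374, 2/107=0.0187
Proportions for Peromyscus leucopus (n=41): 20/41=0.4878, 4/41=0.0976, 7/41=0.1707, 8/41=0.1951, 2/41=0.0488
Σ|p₁ᵢ − p₂ᵢ| = 0.1664 + 0.0602 + 0.0816 + 0.1577 + 0.0301 = 0.4960
D = 1 − ½ × 0.4960 = 1 − 0.24800 = 0.75200

0.75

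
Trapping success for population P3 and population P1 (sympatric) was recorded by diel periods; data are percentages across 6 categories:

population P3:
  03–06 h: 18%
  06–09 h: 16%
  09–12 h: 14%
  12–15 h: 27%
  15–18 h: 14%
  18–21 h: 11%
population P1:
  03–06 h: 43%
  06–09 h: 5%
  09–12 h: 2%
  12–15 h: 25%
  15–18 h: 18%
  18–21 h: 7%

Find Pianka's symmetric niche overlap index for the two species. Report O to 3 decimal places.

Convert percentages to proportions (divide by 100).
Σ p₁ᵢp₂ᵢ = 0.0774 + 0.0080 + 0.0028 + 0.0675 + 0.0252 + 0.0077 = 0.1886
Σp_1ᵢ² = 0.18² + 0.16² + 0.14² + 0.27² + 0.14² + 0.11² = 0.0324 + 0.0256 + 0.0196 + 0.0729 + 0.0196 + 0.0121 = 0.1822
Σp_2ᵢ² = 0.43² + 0.05² + 0.02² + 0.25² + 0.18² + 0.07² = 0.1849 + 0.0025 + 0.0004 + 0.0625 + 0.0324 + 0.0049 = 0.2876
O = 0.1886 / √(0.1822 × 0.2876) = 0.1886 / 0.228912 = 0.82390

0.824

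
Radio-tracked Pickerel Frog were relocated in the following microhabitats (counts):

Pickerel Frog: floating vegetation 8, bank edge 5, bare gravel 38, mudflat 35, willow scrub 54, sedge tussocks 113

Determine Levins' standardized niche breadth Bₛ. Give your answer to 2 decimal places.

Proportions for Pickerel Frog (n=253): 8/253=0.0316, 5/253=0.0198, 38/253=0.1502, 35/253=0.1383, 54/253=0.2134, 113/253=0.4466
Σpᵢ² = 0.0316² + 0.0198² + 0.1502² + 0.1383² + 0.2134² + 0.4466² = 0.000999 + 0.000392 + 0.022560 + 0.019127 + 0.045540 + 0.199452 = 0.288070
B = 1 / 0.288070 = 3.4714
Bₛ = (B − 1)/(n − 1) = (3.4714 − 1)/(6 − 1) = 2.4714/5 = 0.4943

0.49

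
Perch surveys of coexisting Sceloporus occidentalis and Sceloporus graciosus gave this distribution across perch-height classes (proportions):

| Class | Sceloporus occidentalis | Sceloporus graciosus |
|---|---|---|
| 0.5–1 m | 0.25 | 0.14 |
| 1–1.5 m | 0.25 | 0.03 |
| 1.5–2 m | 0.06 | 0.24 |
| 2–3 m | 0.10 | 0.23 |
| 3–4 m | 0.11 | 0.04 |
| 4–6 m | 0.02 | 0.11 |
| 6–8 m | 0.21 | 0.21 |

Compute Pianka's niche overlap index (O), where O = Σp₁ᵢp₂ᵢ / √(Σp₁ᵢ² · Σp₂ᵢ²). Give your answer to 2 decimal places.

0.68

Σ p₁ᵢp₂ᵢ = 0.0350 + 0.0075 + 0.0144 + 0.0230 + 0.0044 + 0.0022 + 0.0441 = 0.1306
Σp_1ᵢ² = 0.25² + 0.25² + 0.06² + 0.10² + 0.11² + 0.02² + 0.21² = 0.0625 + 0.0625 + 0.0036 + 0.0100 + 0.0121 + 0.0004 + 0.0441 = 0.1952
Σp_2ᵢ² = 0.14² + 0.03² + 0.24² + 0.23² + 0.04² + 0.11² + 0.21² = 0.0196 + 0.0009 + 0.0576 + 0.0529 + 0.0016 + 0.0121 + 0.0441 = 0.1888
O = 0.1306 / √(0.1952 × 0.1888) = 0.1306 / 0.19197 = 0.6803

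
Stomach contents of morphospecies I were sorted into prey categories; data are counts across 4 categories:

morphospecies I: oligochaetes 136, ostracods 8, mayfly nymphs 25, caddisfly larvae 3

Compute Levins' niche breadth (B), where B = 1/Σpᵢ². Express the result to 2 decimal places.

1.54

Proportions for morphospecies I (n=172): 136/172=0.7907, 8/172=0.0465, 25/172=0.1453, 3/172=0.0174
Σpᵢ² = 0.7907² + 0.0465² + 0.1453² + 0.0174² = 0.625206 + 0.002162 + 0.021112 + 0.000303 = 0.648783
B = 1 / 0.648783 = 1.5413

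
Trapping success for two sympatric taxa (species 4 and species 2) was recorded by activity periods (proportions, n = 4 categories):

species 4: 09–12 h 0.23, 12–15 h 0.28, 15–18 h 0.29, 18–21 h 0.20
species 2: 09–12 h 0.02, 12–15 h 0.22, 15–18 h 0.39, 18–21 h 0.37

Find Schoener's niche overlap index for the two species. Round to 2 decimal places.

0.73

Σ|p₁ᵢ − p₂ᵢ| = 0.21 + 0.06 + 0.10 + 0.17 = 0.54
D = 1 − ½ × 0.54 = 1 − 0.270 = 0.7300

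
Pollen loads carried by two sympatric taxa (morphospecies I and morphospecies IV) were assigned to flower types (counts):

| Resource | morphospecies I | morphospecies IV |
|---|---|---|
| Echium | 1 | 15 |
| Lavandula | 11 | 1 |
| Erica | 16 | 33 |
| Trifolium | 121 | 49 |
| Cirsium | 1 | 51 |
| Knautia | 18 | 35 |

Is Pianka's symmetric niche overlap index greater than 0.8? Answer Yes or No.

No

Proportions for morphospecies I (n=168): 1/168=0.0060, 11/168=0.0655, 16/168=0.0952, 121/168=0.7202, 1/168=0.0060, 18/168=0.1071
Proportions for morphospecies IV (n=184): 15/184=0.0815, 1/184=0.0054, 33/184=0.1793, 49/184=0.2663, 51/184=0.2772, 35/184=0.1902
Σ p₁ᵢp₂ᵢ = 0.000489 + 0.000354 + 0.017069 + 0.191789 + 0.001663 + 0.020370 = 0.231734
Σp_1ᵢ² = 0.0060² + 0.0655² + 0.0952² + 0.7202² + 0.0060² + 0.1071² = 0.000036 + 0.004290 + 0.009063 + 0.518688 + 0.000036 + 0.011470 = 0.543583
Σp_2ᵢ² = 0.0815² + 0.0054² + 0.1793² + 0.2663² + 0.2772² + 0.1902² = 0.006642 + 0.000029 + 0.032148 + 0.070916 + 0.076840 + 0.036176 = 0.222751
O = 0.231734 / √(0.543583 × 0.222751) = 0.231734 / 0.3479708 = 0.6660
O = 0.6660 < 0.8 → No.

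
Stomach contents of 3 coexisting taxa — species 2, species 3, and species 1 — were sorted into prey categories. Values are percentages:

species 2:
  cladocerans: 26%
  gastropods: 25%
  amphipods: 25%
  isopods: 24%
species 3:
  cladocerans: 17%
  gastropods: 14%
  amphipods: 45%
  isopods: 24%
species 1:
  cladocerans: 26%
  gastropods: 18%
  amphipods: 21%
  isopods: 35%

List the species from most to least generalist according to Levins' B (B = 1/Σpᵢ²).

Convert percentages to proportions (divide by 100).
Σp_2ᵢ² = 0.26² + 0.25² + 0.25² + 0.24² = 0.0676 + 0.0625 + 0.0625 + 0.0576 = 0.2502
B_2 = 1 / 0.2502 = 3.9968
Σp_3ᵢ² = 0.17² + 0.14² + 0.45² + 0.24² = 0.0289 + 0.0196 + 0.2025 + 0.0576 = 0.3086
B_3 = 1 / 0.3086 = 3.2404
Σp_1ᵢ² = 0.26² + 0.18² + 0.21² + 0.35² = 0.0676 + 0.0324 + 0.0441 + 0.1225 = 0.2666
B_1 = 1 / 0.2666 = 3.7509
Ranking by B (broadest → narrowest): species 2 (4.00) > species 1 (3.75) > species 3 (3.24)

species 2 > species 1 > species 3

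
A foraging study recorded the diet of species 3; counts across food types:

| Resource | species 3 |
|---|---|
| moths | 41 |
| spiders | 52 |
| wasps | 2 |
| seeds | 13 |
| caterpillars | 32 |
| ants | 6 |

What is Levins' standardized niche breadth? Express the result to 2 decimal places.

Proportions for species 3 (n=146): 41/146=0.2808, 52/146=0.3562, 2/146=0.0137, 13/146=0.0890, 32/146=0.2192, 6/146=0.0411
Σpᵢ² = 0.2808² + 0.3562² + 0.0137² + 0.0890² + 0.2192² + 0.0411² = 0.078849 + 0.126878 + 0.000188 + 0.007921 + 0.048049 + 0.001689 = 0.263574
B = 1 / 0.263574 = 3.7940
Bₛ = (B − 1)/(n − 1) = (3.7940 − 1)/(6 − 1) = 2.7940/5 = 0.5588

0.56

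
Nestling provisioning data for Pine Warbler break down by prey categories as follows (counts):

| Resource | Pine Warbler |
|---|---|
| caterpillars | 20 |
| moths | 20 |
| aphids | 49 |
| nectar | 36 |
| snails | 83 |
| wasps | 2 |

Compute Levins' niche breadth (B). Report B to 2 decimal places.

Proportions for Pine Warbler (n=210): 20/210=0.0952, 20/210=0.0952, 49/210=0.2333, 36/210=0.1714, 83/210=0.3952, 2/210=0.0095
Σpᵢ² = 0.0952² + 0.0952² + 0.2333² + 0.1714² + 0.3952² + 0.0095² = 0.009063 + 0.009063 + 0.054429 + 0.029378 + 0.156183 + 0.000090 = 0.258206
B = 1 / 0.258206 = 3.8729

3.87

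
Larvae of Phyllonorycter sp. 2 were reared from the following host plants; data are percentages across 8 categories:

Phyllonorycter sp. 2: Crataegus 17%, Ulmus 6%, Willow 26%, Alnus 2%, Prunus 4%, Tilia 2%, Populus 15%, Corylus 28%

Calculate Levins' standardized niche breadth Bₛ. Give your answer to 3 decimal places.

Convert percentages to proportions (divide by 100).
Σpᵢ² = 0.17² + 0.06² + 0.26² + 0.02² + 0.04² + 0.02² + 0.15² + 0.28² = 0.0289 + 0.0036 + 0.0676 + 0.0004 + 0.0016 + 0.0004 + 0.0225 + 0.0784 = 0.2034
B = 1 / 0.2034 = 4.91642
Bₛ = (B − 1)/(n − 1) = (4.91642 − 1)/(8 − 1) = 3.91642/7 = 0.55949

0.559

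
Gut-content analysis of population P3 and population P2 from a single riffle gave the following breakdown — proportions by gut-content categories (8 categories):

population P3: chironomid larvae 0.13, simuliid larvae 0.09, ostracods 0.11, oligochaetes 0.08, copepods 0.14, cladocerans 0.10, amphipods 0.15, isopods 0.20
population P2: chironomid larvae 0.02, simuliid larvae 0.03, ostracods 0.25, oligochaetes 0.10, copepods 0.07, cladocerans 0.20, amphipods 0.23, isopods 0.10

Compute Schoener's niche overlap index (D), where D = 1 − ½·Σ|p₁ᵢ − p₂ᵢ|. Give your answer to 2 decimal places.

Σ|p₁ᵢ − p₂ᵢ| = 0.11 + 0.06 + 0.14 + 0.02 + 0.07 + 0.10 + 0.08 + 0.10 = 0.68
D = 1 − ½ × 0.68 = 1 − 0.340 = 0.6600

0.66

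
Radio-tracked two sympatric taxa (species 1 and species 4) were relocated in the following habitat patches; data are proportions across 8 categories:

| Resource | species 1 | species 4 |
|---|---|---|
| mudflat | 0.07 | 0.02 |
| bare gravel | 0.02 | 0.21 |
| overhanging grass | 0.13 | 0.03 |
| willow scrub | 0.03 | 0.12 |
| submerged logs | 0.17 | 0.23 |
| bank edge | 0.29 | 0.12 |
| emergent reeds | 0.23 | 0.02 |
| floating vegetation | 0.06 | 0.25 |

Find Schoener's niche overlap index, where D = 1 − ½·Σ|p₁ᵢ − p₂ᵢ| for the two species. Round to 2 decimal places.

Σ|p₁ᵢ − p₂ᵢ| = 0.05 + 0.19 + 0.10 + 0.09 + 0.06 + 0.17 + 0.21 + 0.19 = 1.06
D = 1 − ½ × 1.06 = 1 − 0.530 = 0.4700

0.47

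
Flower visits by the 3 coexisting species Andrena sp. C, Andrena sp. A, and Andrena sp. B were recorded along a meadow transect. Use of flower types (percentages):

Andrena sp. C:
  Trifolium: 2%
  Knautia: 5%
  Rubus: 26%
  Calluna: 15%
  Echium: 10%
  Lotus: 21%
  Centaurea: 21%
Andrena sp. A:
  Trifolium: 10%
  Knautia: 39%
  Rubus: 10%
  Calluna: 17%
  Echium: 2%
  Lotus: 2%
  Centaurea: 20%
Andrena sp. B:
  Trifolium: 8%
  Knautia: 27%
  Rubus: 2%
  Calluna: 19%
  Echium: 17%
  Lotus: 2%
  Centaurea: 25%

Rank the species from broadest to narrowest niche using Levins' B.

Andrena sp. C > Andrena sp. B > Andrena sp. A

Convert percentages to proportions (divide by 100).
Σp_Cᵢ² = 0.02² + 0.05² + 0.26² + 0.15² + 0.10² + 0.21² + 0.21² = 0.0004 + 0.0025 + 0.0676 + 0.0225 + 0.0100 + 0.0441 + 0.0441 = 0.1912
B_C = 1 / 0.1912 = 5.2301
Σp_Aᵢ² = 0.10² + 0.39² + 0.10² + 0.17² + 0.02² + 0.02² + 0.20² = 0.0100 + 0.1521 + 0.0100 + 0.0289 + 0.0004 + 0.0004 + 0.0400 = 0.2418
B_A = 1 / 0.2418 = 4.1356
Σp_Bᵢ² = 0.08² + 0.27² + 0.02² + 0.19² + 0.17² + 0.02² + 0.25² = 0.0064 + 0.0729 + 0.0004 + 0.0361 + 0.0289 + 0.0004 + 0.0625 = 0.2076
B_B = 1 / 0.2076 = 4.8170
Ranking by B (broadest → narrowest): Andrena sp. C (5.23) > Andrena sp. B (4.82) > Andrena sp. A (4.14)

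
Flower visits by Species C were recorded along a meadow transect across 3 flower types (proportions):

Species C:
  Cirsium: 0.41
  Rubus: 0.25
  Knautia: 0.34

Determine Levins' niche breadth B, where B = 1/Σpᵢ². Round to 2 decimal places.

Σpᵢ² = 0.41² + 0.25² + 0.34² = 0.1681 + 0.0625 + 0.1156 = 0.3462
B = 1 / 0.3462 = 2.8885

2.89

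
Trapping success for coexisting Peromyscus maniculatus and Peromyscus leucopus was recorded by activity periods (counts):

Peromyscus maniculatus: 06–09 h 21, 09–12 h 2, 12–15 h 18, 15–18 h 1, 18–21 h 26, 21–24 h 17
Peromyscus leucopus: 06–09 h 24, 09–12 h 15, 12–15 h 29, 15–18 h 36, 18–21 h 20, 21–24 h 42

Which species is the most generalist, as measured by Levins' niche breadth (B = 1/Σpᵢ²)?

Peromyscus leucopus

Proportions for Peromyscus maniculatus (n=85): 21/85=0.2471, 2/85=0.0235, 18/85=0.2118, 1/85=0.0118, 26/85=0.3059, 17/85=0.2000
Proportions for Peromyscus leucopus (n=166): 24/166=0.1446, 15/166=0.0904, 29/166=0.1747, 36/166=0.2169, 20/166=0.1205, 42/166=0.2530
Σp_maniᵢ² = 0.2471² + 0.0235² + 0.2118² + 0.0118² + 0.3059² + 0.2000² = 0.061058 + 0.000552 + 0.044859 + 0.000139 + 0.093575 + 0.040000 = 0.240183
B_mani = 1 / 0.240183 = 4.1635
Σp_leucᵢ² = 0.1446² + 0.0904² + 0.1747² + 0.2169² + 0.1205² + 0.2530² = 0.020909 + 0.008172 + 0.030520 + 0.047046 + 0.014520 + 0.064009 = 0.185176
B_leuc = 1 / 0.185176 = 5.4003
Highest B → broadest niche (most generalist): Peromyscus leucopus (B = 5.40).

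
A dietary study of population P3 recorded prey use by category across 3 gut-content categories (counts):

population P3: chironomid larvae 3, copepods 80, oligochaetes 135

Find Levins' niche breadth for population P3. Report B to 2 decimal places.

1.93

Proportions for population P3 (n=218): 3/218=0.0138, 80/218=0.3670, 135/218=0.6193
Σpᵢ² = 0.0138² + 0.3670² + 0.6193² = 0.000190 + 0.134689 + 0.383532 = 0.518411
B = 1 / 0.518411 = 1.9290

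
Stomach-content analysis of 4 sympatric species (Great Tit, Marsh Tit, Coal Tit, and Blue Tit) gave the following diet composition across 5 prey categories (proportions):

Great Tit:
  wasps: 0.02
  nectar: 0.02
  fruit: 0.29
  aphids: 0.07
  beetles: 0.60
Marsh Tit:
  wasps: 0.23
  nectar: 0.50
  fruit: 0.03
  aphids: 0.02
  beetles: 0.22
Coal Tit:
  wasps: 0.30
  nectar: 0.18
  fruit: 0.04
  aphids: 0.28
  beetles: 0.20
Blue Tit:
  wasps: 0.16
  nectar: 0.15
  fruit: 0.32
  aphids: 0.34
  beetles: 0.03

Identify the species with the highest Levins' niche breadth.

Σp_Greaᵢ² = 0.02² + 0.02² + 0.29² + 0.07² + 0.60² = 0.0004 + 0.0004 + 0.0841 + 0.0049 + 0.3600 = 0.4498
B_Grea = 1 / 0.4498 = 2.2232
Σp_Marsᵢ² = 0.23² + 0.50² + 0.03² + 0.02² + 0.22² = 0.0529 + 0.2500 + 0.0009 + 0.0004 + 0.0484 = 0.3526
B_Mars = 1 / 0.3526 = 2.8361
Σp_Coalᵢ² = 0.30² + 0.18² + 0.04² + 0.28² + 0.20² = 0.0900 + 0.0324 + 0.0016 + 0.0784 + 0.0400 = 0.2424
B_Coal = 1 / 0.2424 = 4.1254
Σp_Blueᵢ² = 0.16² + 0.15² + 0.32² + 0.34² + 0.03² = 0.0256 + 0.0225 + 0.1024 + 0.1156 + 0.0009 = 0.2670
B_Blue = 1 / 0.2670 = 3.7453
Highest B → broadest niche (most generalist): Coal Tit (B = 4.13).

Coal Tit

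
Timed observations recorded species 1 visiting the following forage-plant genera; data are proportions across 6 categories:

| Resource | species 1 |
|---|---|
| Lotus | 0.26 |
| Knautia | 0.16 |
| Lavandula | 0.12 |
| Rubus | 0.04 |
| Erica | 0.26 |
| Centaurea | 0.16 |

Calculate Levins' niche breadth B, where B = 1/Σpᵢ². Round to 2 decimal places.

Σpᵢ² = 0.26² + 0.16² + 0.12² + 0.04² + 0.26² + 0.16² = 0.0676 + 0.0256 + 0.0144 + 0.0016 + 0.0676 + 0.0256 = 0.2024
B = 1 / 0.2024 = 4.9407

4.94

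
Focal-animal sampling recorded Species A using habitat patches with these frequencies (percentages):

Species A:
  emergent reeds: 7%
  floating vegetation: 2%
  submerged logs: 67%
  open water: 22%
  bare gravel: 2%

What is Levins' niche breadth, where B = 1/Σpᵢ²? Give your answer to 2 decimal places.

Convert percentages to proportions (divide by 100).
Σpᵢ² = 0.07² + 0.02² + 0.67² + 0.22² + 0.02² = 0.0049 + 0.0004 + 0.4489 + 0.0484 + 0.0004 = 0.5030
B = 1 / 0.5030 = 1.9881

1.99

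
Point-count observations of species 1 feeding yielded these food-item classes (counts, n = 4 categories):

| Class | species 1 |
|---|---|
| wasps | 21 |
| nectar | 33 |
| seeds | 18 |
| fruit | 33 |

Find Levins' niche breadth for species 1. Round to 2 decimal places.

Proportions for species 1 (n=105): 21/105=0.2000, 33/105=0.3143, 18/105=0.1714, 33/105=0.3143
Σpᵢ² = 0.2000² + 0.3143² + 0.1714² + 0.3143² = 0.040000 + 0.098784 + 0.029378 + 0.098784 = 0.266946
B = 1 / 0.266946 = 3.7461

3.75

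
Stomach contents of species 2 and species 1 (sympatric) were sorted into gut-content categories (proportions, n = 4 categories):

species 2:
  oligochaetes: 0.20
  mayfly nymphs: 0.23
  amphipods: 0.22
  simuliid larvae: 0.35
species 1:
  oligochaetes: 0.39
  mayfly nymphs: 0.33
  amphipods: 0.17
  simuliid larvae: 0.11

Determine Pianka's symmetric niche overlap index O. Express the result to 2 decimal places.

Σ p₁ᵢp₂ᵢ = 0.0780 + 0.0759 + 0.0374 + 0.0385 = 0.2298
Σp_1ᵢ² = 0.20² + 0.23² + 0.22² + 0.35² = 0.0400 + 0.0529 + 0.0484 + 0.1225 = 0.2638
Σp_2ᵢ² = 0.39² + 0.33² + 0.17² + 0.11² = 0.1521 + 0.1089 + 0.0289 + 0.0121 = 0.3020
O = 0.2298 / √(0.2638 × 0.3020) = 0.2298 / 0.28225 = 0.8142

0.81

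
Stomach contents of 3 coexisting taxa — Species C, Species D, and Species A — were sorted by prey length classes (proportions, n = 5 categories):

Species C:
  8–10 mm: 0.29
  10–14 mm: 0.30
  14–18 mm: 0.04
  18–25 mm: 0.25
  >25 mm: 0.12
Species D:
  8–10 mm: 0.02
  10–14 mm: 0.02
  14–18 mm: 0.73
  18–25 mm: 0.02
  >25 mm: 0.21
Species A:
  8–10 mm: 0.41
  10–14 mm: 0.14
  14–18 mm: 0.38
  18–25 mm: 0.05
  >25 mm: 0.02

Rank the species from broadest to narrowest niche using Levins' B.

Species C > Species A > Species D

Σp_Cᵢ² = 0.29² + 0.30² + 0.04² + 0.25² + 0.12² = 0.0841 + 0.0900 + 0.0016 + 0.0625 + 0.0144 = 0.2526
B_C = 1 / 0.2526 = 3.9588
Σp_Dᵢ² = 0.02² + 0.02² + 0.73² + 0.02² + 0.21² = 0.0004 + 0.0004 + 0.5329 + 0.0004 + 0.0441 = 0.5782
B_D = 1 / 0.5782 = 1.7295
Σp_Aᵢ² = 0.41² + 0.14² + 0.38² + 0.05² + 0.02² = 0.1681 + 0.0196 + 0.1444 + 0.0025 + 0.0004 = 0.3350
B_A = 1 / 0.3350 = 2.9851
Ranking by B (broadest → narrowest): Species C (3.96) > Species A (2.99) > Species D (1.73)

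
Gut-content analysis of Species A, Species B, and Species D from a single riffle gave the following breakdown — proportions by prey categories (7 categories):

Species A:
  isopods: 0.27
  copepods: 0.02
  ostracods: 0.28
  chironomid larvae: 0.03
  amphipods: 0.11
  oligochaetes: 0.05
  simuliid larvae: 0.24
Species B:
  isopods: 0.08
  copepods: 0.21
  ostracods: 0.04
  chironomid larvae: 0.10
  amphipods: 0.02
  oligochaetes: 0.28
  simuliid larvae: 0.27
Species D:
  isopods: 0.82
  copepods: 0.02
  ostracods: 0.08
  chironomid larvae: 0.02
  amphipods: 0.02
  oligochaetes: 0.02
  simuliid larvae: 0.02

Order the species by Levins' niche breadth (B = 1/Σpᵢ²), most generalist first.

Σp_Aᵢ² = 0.27² + 0.02² + 0.28² + 0.03² + 0.11² + 0.05² + 0.24² = 0.0729 + 0.0004 + 0.0784 + 0.0009 + 0.0121 + 0.0025 + 0.0576 = 0.2248
B_A = 1 / 0.2248 = 4.4484
Σp_Bᵢ² = 0.08² + 0.21² + 0.04² + 0.10² + 0.02² + 0.28² + 0.27² = 0.0064 + 0.0441 + 0.0016 + 0.0100 + 0.0004 + 0.0784 + 0.0729 = 0.2138
B_B = 1 / 0.2138 = 4.6773
Σp_Dᵢ² = 0.82² + 0.02² + 0.08² + 0.02² + 0.02² + 0.02² + 0.02² = 0.6724 + 0.0004 + 0.0064 + 0.0004 + 0.0004 + 0.0004 + 0.0004 = 0.6808
B_D = 1 / 0.6808 = 1.4689
Ranking by B (broadest → narrowest): Species B (4.68) > Species A (4.45) > Species D (1.47)

Species B > Species A > Species D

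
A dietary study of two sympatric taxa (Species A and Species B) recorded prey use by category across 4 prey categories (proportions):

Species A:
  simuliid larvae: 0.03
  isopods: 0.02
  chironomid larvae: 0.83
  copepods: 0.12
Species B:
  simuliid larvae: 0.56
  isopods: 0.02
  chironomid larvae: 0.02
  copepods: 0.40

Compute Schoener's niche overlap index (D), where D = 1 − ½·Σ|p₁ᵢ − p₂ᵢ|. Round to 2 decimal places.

0.19

Σ|p₁ᵢ − p₂ᵢ| = 0.53 + 0.00 + 0.81 + 0.28 = 1.62
D = 1 − ½ × 1.62 = 1 − 0.810 = 0.1900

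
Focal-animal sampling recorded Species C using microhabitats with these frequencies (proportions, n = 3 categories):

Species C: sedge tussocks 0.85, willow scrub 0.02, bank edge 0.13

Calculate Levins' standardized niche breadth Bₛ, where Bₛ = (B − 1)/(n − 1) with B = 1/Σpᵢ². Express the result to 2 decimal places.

0.18

Σpᵢ² = 0.85² + 0.02² + 0.13² = 0.7225 + 0.0004 + 0.0169 = 0.7398
B = 1 / 0.7398 = 1.3517
Bₛ = (B − 1)/(n − 1) = (1.3517 − 1)/(3 − 1) = 0.3517/2 = 0.1759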